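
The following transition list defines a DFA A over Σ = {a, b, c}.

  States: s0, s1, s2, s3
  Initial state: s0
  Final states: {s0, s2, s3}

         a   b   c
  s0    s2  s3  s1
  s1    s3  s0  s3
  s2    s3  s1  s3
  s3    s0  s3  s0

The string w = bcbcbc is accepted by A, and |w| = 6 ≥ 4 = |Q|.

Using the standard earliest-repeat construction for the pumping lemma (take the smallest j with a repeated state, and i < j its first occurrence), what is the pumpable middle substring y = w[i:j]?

bc

State sequence: s0 -b-> s3 -c-> s0 -b-> s3 -c-> s0 -b-> s3 -c-> s0
First repeat at step 2: s0 was already visited.

So i = 0, j = 2, giving x = w[0:0] = ε, y = w[0:2] = bc, z = w[2:6] = bcbc.
Check: |xy| = 2 ≤ 4 and |y| = 2 ≥ 1. Reading y takes A from s0 back to s0, so every xyⁱz is accepted.
The DFA has 4 states, so the proof of the pumping lemma guarantees a repeated state among the first 4+1 visited; the segment between the two visits is the pumpable y.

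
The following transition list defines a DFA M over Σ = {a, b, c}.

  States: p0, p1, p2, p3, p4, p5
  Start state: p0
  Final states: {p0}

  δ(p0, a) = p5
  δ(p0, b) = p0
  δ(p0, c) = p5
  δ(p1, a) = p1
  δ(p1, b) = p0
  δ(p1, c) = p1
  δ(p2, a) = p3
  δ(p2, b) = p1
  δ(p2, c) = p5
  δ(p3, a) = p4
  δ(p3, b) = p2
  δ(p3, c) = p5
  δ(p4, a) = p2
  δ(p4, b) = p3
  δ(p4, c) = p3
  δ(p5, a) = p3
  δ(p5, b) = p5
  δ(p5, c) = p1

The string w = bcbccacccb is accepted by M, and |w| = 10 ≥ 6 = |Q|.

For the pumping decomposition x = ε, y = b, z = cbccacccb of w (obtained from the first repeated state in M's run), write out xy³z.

xy^3z = ε·b·b·b·cbccacccb = bbbcbccacccb.
Reading y = b takes M from p0 back to p0, so after x·y·y·y the machine is still in p0, and z then leads to the accepting state p0. Hence bbbcbccacccb ∈ L(M).

bbbcbccacccb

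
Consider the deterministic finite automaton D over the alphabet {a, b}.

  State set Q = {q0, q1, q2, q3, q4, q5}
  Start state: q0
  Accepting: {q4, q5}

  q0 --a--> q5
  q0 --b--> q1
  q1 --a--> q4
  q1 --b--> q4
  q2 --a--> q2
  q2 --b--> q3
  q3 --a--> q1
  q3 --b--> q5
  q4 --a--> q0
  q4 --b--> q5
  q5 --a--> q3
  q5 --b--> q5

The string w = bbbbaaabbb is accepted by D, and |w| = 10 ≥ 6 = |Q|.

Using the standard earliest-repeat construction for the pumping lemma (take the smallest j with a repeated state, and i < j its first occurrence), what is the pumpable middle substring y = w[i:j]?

b

State sequence: q0 -b-> q1 -b-> q4 -b-> q5 -b-> q5 -a-> q3 -a-> q1 -a-> q4 -b-> q5 -b-> q5 -b-> q5
First repeat at step 4: q5 was already visited.

So i = 3, j = 4, giving x = w[0:3] = bbb, y = w[3:4] = b, z = w[4:10] = aaabbb.
Check: |xy| = 4 ≤ 6 and |y| = 1 ≥ 1. Reading y takes D from q5 back to q5, so every xyⁱz is accepted.
The DFA has 6 states, so the proof of the pumping lemma guarantees a repeated state among the first 6+1 visited; the segment between the two visits is the pumpable y.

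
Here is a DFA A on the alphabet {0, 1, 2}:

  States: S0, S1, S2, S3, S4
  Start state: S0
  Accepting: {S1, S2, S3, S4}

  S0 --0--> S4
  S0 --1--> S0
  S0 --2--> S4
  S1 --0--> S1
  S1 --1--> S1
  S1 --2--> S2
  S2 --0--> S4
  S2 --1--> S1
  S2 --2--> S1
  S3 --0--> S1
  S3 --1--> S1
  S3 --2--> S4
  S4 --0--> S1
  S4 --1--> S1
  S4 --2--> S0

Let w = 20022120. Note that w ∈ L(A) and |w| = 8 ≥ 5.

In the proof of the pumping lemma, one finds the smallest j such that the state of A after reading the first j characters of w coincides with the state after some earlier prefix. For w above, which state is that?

Run of A on w = 2 0 0 2 2 1 2 0:
  step 0: S0  (start)
  step 1: S4  (read 2: S0→S4)
  step 2: S1  (read 0: S4→S1)
  step 3: S1  (read 0: S1→S1)   ← first repeat (S1 seen earlier)
  step 4: S2  (read 2: S1→S2)
  step 5: S1  (read 2: S2→S1)
  step 6: S1  (read 1: S1→S1)
  step 7: S2  (read 2: S1→S2)
  step 8: S4  (read 0: S2→S4)

The earliest repeat is at step j = 3: A is in S1, which it already visited at step i = 2.
Pumping length from the standard proof: p = 5 (the number of states). The repeated state found above gives |xy| = j ≤ 5 and |y| = j − i ≥ 1.

S1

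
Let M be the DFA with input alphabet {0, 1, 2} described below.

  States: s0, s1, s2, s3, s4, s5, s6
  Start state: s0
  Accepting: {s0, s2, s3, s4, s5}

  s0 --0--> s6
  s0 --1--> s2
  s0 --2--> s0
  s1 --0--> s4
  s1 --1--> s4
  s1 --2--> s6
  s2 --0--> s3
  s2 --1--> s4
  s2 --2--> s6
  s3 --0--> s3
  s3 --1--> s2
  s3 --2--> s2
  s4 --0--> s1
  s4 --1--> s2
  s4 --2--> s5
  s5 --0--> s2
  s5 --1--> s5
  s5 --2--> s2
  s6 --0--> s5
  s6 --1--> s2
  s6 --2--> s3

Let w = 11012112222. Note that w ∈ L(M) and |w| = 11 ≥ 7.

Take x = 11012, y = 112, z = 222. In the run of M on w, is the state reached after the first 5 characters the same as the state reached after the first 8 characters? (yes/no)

Run of M on the first 8 characters of w = 1 1 0 1 2 1 1 2:
  step 0: s0  (start)
  step 1: s2  (read 1: s0→s2)
  step 2: s4  (read 1: s2→s4)
  step 3: s1  (read 0: s4→s1)
  step 4: s4  (read 1: s1→s4)
  step 5: s5  (read 2: s4→s5)
  step 6: s5  (read 1: s5→s5)
  step 7: s5  (read 1: s5→s5)
  step 8: s2  (read 2: s5→s2)

After x (step 5): s5. After xy (step 8): s2.
They differ (s5 ≠ s2), so y is not a cycle from the state after x; this split is not the one the pumping-lemma construction produces, and pumping y need not keep the string in L(M).

no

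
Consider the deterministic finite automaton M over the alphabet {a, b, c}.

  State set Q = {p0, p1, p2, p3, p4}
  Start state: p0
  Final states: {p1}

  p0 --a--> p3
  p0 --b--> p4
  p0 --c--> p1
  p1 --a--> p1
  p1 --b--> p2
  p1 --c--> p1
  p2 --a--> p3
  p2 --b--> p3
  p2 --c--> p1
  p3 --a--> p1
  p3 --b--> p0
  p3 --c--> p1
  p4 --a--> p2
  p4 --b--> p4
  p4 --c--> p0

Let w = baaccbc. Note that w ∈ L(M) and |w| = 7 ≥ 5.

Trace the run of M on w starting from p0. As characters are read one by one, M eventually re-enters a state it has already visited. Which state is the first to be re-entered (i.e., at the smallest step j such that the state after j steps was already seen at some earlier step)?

p1

Run of M on w = b a a c c b c:
  step 0: p0  (start)
  step 1: p4  (read b: p0→p4)
  step 2: p2  (read a: p4→p2)
  step 3: p3  (read a: p2→p3)
  step 4: p1  (read c: p3→p1)
  step 5: p1  (read c: p1→p1)   ← first repeat (p1 seen earlier)
  step 6: p2  (read b: p1→p2)
  step 7: p1  (read c: p2→p1)

The earliest repeat is at step j = 5: M is in p1, which it already visited at step i = 4.
Since M has 5 states, any run of length ≥ 5 visits 5+1 states, so by pigeonhole some state repeats within the first 5 steps — that repeat gives the pumpable loop.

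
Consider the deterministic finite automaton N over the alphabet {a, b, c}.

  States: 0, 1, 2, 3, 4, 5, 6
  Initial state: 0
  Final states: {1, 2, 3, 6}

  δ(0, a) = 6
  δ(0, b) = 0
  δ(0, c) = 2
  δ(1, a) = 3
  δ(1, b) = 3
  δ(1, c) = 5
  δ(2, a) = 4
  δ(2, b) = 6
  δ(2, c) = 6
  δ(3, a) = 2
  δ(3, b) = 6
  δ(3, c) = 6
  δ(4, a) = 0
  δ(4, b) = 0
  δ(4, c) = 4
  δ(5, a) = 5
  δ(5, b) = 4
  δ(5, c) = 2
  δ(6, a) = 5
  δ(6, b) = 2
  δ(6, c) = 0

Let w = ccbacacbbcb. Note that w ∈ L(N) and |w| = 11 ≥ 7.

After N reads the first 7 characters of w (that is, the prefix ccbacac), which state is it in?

2

State sequence: 0 -c-> 2 -c-> 6 -b-> 2 -a-> 4 -c-> 4 -a-> 0 -c-> 2

After reading 7 characters, N is in state 2.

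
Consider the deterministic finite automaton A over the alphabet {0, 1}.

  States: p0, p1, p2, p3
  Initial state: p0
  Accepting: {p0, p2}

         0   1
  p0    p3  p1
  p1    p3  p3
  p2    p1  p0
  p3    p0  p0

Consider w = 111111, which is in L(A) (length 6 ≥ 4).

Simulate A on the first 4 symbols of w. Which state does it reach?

Run of A on the first 4 characters of w = 1 1 1 1:
  step 0: p0  (start)
  step 1: p1  (read 1: p0→p1)
  step 2: p3  (read 1: p1→p3)
  step 3: p0  (read 1: p3→p0)
  step 4: p1  (read 1: p0→p1)

After reading 4 characters, A is in state p1.

p1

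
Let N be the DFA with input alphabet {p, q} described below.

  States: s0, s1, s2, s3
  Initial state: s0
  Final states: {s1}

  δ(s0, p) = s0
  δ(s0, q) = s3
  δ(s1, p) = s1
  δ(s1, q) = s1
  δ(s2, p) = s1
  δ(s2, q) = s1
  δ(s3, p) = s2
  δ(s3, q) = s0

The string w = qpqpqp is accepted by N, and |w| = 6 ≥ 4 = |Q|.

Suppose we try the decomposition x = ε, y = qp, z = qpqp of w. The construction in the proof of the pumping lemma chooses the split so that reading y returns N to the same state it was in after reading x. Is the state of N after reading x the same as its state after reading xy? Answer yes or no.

State sequence: s0 -q-> s3 -p-> s2

After x (step 0): s0. After xy (step 2): s2.
They differ (s0 ≠ s2), so y is not a cycle from the state after x; this split is not the one the pumping-lemma construction produces, and pumping y need not keep the string in L(N).

no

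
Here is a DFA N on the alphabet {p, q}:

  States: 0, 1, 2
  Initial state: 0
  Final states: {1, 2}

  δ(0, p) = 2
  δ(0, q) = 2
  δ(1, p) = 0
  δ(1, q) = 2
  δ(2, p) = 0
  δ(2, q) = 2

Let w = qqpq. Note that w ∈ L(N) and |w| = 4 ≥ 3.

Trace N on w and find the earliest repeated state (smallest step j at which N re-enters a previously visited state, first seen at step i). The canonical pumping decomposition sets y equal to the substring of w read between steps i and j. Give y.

State sequence: 0 -q-> 2 -q-> 2 -p-> 0 -q-> 2
First repeat at step 2: 2 was already visited.

So i = 1, j = 2, giving x = w[0:1] = q, y = w[1:2] = q, z = w[2:4] = pq.
Check: |xy| = 2 ≤ 3 and |y| = 1 ≥ 1. Reading y takes N from 2 back to 2, so every xyⁱz is accepted.

q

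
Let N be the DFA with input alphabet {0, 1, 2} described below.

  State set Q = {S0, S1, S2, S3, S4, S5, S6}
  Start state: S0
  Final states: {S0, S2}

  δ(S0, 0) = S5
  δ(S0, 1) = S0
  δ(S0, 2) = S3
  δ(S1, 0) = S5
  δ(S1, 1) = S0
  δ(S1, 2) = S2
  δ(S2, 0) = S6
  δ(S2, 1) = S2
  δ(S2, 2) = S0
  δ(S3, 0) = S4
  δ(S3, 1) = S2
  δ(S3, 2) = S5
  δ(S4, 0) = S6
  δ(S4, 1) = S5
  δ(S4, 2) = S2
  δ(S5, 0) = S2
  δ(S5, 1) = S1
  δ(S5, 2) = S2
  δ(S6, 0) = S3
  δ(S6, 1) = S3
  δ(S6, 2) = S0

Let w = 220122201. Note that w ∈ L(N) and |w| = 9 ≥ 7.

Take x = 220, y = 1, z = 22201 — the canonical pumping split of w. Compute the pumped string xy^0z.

xy⁰z = xz = 220·22201 = 22022201.
Reading y = 1 takes N from S2 back to S2, so after x the machine is still in S2, and z then leads to the accepting state S2. Hence 22022201 ∈ L(N).

22022201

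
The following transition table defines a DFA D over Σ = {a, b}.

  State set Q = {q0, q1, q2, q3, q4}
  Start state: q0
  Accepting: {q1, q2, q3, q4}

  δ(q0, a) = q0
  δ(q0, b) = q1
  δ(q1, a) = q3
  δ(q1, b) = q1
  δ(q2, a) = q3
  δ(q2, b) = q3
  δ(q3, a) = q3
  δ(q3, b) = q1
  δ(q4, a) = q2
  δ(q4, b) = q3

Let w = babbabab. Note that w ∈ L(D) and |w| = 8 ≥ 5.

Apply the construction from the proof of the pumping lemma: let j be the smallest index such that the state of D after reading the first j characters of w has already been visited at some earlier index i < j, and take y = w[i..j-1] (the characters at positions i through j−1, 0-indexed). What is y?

Run of D on w = b a b b a b a b:
  step 0: q0  (start)
  step 1: q1  (read b: q0→q1)
  step 2: q3  (read a: q1→q3)
  step 3: q1  (read b: q3→q1)   ← first repeat (q1 seen earlier)
  step 4: q1  (read b: q1→q1)
  step 5: q3  (read a: q1→q3)
  step 6: q1  (read b: q3→q1)
  step 7: q3  (read a: q1→q3)
  step 8: q1  (read b: q3→q1)

So i = 1, j = 3, giving x = w[0:1] = b, y = w[1:3] = ab, z = w[3:8] = babab.
Check: |xy| = 3 ≤ 5 and |y| = 2 ≥ 1. Reading y takes D from q1 back to q1, so every xyⁱz is accepted.

ab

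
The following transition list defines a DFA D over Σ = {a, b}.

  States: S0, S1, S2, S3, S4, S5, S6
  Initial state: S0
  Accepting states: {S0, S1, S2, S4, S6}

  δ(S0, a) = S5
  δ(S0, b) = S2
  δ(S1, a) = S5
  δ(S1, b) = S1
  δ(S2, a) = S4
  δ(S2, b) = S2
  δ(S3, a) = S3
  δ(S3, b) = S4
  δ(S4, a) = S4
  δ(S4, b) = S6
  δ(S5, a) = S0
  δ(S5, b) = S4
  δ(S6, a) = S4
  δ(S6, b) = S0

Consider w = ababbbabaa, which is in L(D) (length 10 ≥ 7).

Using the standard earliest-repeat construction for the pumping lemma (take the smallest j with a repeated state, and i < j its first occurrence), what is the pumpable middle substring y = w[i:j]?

Run of D on w = a b a b b b a b a a:
  step 0: S0  (start)
  step 1: S5  (read a: S0→S5)
  step 2: S4  (read b: S5→S4)
  step 3: S4  (read a: S4→S4)   ← first repeat (S4 seen earlier)
  step 4: S6  (read b: S4→S6)
  step 5: S0  (read b: S6→S0)
  step 6: S2  (read b: S0→S2)
  step 7: S4  (read a: S2→S4)
  step 8: S6  (read b: S4→S6)
  step 9: S4  (read a: S6→S4)
  step 10: S4  (read a: S4→S4)

So i = 2, j = 3, giving x = w[0:2] = ab, y = w[2:3] = a, z = w[3:10] = bbbabaa.
Check: |xy| = 3 ≤ 7 and |y| = 1 ≥ 1. Reading y takes D from S4 back to S4, so every xyⁱz is accepted.
With |Q| = 7, pigeonhole forces a state repeat no later than step 7; the substring read between the first and second visits to that state can be pumped.

a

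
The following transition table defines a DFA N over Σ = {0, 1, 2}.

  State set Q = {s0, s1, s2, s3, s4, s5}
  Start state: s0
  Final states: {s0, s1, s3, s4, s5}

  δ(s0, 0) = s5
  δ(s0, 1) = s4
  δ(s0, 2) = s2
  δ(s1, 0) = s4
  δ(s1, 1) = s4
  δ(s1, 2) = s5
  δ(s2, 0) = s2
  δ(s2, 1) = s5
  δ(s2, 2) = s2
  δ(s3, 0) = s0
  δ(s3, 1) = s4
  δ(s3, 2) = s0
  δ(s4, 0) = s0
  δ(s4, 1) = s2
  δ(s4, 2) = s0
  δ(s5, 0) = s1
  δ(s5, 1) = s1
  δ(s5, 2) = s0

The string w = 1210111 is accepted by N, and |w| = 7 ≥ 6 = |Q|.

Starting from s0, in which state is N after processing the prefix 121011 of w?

Run of N on the first 6 characters of w = 1 2 1 0 1 1:
  step 0: s0  (start)
  step 1: s4  (read 1: s0→s4)
  step 2: s0  (read 2: s4→s0)
  step 3: s4  (read 1: s0→s4)
  step 4: s0  (read 0: s4→s0)
  step 5: s4  (read 1: s0→s4)
  step 6: s2  (read 1: s4→s2)

After reading 6 characters, N is in state s2.
(This kind of state-tracing is the core of the pumping-lemma construction: with 6 states, pigeonhole forces a repeat within the first 6 steps.)

s2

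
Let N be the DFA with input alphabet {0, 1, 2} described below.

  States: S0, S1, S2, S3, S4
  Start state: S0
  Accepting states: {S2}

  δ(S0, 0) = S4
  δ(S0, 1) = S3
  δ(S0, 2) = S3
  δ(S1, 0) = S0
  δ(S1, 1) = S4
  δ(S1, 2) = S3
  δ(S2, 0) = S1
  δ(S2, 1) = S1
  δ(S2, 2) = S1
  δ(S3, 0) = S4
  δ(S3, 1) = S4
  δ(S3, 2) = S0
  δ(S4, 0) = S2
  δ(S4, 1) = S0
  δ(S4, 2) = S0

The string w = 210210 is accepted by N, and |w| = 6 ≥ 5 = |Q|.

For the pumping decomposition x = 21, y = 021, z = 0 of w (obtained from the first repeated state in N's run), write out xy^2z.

xy^2z = 21·021·021·0 = 210210210.
Reading y = 021 takes N from S4 back to S4, so after x·y·y the machine is still in S4, and z then leads to the accepting state S2. Hence 210210210 ∈ L(N).

210210210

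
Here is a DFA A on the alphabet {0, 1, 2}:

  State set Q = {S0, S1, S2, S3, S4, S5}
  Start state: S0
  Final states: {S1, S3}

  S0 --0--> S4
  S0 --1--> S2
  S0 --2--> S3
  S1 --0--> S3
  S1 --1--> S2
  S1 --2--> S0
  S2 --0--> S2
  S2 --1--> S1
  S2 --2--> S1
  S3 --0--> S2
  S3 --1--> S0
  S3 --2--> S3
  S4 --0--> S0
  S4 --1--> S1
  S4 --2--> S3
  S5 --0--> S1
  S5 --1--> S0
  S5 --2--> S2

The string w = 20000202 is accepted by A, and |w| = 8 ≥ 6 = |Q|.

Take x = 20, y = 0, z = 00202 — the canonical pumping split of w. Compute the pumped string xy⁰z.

2000202

xy⁰z = xz = 20·00202 = 2000202.
Reading y = 0 takes A from S2 back to S2, so after x the machine is still in S2, and z then leads to the accepting state S3. Hence 2000202 ∈ L(A).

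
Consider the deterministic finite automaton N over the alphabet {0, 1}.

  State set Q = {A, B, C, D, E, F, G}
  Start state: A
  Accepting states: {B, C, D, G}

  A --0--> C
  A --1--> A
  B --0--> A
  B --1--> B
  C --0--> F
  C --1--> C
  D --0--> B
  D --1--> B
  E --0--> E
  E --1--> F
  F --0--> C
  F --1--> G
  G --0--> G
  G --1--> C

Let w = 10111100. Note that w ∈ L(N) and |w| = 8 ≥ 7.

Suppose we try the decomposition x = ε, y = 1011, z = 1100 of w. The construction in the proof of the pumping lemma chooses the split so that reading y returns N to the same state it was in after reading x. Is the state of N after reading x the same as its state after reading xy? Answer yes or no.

State sequence: A -1-> A -0-> C -1-> C -1-> C

After x (step 0): A. After xy (step 4): C.
They differ (A ≠ C), so y is not a cycle from the state after x; this split is not the one the pumping-lemma construction produces, and pumping y need not keep the string in L(N).

no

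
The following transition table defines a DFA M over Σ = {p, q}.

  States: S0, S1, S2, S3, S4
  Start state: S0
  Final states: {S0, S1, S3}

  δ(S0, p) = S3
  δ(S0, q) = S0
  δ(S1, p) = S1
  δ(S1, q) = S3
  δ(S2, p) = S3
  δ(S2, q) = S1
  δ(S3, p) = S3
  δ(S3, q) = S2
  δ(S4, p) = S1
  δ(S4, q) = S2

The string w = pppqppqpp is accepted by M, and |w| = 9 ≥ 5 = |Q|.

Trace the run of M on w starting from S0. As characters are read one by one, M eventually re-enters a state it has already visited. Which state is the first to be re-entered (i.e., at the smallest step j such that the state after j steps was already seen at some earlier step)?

State sequence: S0 -p-> S3 -p-> S3 -p-> S3 -q-> S2 -p-> S3 -p-> S3 -q-> S2 -p-> S3 -p-> S3
First repeat at step 2: S3 was already visited.

The earliest repeat is at step j = 2: M is in S3, which it already visited at step i = 1.

S3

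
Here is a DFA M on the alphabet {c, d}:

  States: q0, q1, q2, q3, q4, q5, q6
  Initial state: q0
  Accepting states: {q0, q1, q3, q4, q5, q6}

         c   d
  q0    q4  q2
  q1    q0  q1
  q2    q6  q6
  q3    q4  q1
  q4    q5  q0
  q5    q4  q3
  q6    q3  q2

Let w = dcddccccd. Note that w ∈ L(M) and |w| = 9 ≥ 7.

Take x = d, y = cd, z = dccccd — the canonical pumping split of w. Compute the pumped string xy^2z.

dcdcddccccd

xy^2z = d·cd·cd·dccccd = dcdcddccccd.
Reading y = cd takes M from q2 back to q2, so after x·y·y the machine is still in q2, and z then leads to the accepting state q0. Hence dcdcddccccd ∈ L(M).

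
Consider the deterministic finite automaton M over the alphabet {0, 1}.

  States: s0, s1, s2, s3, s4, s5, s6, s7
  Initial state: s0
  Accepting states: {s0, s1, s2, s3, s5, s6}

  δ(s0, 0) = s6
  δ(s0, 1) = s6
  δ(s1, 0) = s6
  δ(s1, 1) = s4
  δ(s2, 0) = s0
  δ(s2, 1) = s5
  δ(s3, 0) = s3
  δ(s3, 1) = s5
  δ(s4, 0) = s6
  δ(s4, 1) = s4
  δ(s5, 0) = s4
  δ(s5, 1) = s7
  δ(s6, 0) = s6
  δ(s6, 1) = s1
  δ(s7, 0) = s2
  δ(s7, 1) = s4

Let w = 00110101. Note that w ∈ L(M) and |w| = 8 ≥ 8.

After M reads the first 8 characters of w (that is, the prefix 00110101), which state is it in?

s1

State sequence: s0 -0-> s6 -0-> s6 -1-> s1 -1-> s4 -0-> s6 -1-> s1 -0-> s6 -1-> s1

After reading 8 characters, M is in state s1.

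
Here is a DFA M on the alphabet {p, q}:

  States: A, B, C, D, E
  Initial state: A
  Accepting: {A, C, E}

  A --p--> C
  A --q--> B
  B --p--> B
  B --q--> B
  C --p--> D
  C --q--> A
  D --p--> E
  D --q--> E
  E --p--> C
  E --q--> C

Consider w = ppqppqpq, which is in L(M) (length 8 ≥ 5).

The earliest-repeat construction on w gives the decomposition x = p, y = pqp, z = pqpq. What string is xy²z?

ppqppqppqpq

xy^2z = p·pqp·pqp·pqpq = ppqppqppqpq.
Reading y = pqp takes M from C back to C, so after x·y·y the machine is still in C, and z then leads to the accepting state A. Hence ppqppqppqpq ∈ L(M).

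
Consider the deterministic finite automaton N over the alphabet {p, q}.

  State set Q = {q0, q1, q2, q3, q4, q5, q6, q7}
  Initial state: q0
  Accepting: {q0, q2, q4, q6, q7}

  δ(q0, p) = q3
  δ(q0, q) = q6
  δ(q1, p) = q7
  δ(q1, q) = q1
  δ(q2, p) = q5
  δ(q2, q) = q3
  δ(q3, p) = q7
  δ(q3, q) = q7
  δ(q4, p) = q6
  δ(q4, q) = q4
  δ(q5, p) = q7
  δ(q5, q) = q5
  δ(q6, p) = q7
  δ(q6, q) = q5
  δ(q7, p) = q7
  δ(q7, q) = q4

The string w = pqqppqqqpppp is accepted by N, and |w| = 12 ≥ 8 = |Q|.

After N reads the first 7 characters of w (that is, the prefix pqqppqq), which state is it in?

State sequence: q0 -p-> q3 -q-> q7 -q-> q4 -p-> q6 -p-> q7 -q-> q4 -q-> q4

After reading 7 characters, N is in state q4.

q4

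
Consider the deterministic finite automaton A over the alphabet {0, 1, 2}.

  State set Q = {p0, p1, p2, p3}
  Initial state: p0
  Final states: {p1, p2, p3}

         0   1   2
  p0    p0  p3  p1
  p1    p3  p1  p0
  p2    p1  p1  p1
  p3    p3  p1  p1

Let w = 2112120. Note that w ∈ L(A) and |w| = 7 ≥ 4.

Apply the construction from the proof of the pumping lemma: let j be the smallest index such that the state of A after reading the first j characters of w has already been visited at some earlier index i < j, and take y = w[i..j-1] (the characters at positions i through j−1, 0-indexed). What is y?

State sequence: p0 -2-> p1 -1-> p1 -1-> p1 -2-> p0 -1-> p3 -2-> p1 -0-> p3
First repeat at step 2: p1 was already visited.

So i = 1, j = 2, giving x = w[0:1] = 2, y = w[1:2] = 1, z = w[2:7] = 12120.
Check: |xy| = 2 ≤ 4 and |y| = 1 ≥ 1. Reading y takes A from p1 back to p1, so every xyⁱz is accepted.

1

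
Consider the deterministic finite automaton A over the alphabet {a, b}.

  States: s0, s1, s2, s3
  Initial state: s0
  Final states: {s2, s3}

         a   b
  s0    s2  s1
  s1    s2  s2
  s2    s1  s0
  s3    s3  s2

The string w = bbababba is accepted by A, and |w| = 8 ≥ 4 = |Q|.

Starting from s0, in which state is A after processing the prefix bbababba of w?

State sequence: s0 -b-> s1 -b-> s2 -a-> s1 -b-> s2 -a-> s1 -b-> s2 -b-> s0 -a-> s2

After reading 8 characters, A is in state s2.

s2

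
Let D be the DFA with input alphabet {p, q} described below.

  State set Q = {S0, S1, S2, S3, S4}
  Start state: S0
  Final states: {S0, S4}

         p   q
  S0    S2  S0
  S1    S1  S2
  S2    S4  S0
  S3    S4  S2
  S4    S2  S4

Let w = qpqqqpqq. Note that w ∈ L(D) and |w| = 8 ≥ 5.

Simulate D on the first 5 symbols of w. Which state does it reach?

State sequence: S0 -q-> S0 -p-> S2 -q-> S0 -q-> S0 -q-> S0

After reading 5 characters, D is in state S0.

S0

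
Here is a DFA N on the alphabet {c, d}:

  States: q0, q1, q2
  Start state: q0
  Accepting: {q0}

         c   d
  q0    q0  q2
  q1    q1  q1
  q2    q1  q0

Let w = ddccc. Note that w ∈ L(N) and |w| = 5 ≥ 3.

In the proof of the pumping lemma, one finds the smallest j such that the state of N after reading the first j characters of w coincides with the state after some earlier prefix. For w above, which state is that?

State sequence: q0 -d-> q2 -d-> q0 -c-> q0 -c-> q0 -c-> q0
First repeat at step 2: q0 was already visited.

The earliest repeat is at step j = 2: N is in q0, which it already visited at step i = 0.
The DFA has 3 states, so the proof of the pumping lemma guarantees a repeated state among the first 3+1 visited; the segment between the two visits is the pumpable y.

q0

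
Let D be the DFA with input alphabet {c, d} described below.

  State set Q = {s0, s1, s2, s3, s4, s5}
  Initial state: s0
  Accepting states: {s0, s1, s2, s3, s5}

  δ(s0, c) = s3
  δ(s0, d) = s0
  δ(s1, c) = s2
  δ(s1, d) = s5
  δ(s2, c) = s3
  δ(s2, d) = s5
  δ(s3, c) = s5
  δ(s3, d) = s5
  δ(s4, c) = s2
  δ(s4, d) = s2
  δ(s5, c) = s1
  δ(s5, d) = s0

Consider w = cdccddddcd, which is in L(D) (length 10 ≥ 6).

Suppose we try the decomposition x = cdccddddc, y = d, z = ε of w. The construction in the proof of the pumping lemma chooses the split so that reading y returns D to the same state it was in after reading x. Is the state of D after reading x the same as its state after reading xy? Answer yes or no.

Run of D on the first 10 characters of w = c d c c d d d d c d:
  step 0: s0  (start)
  step 1: s3  (read c: s0→s3)
  step 2: s5  (read d: s3→s5)
  step 3: s1  (read c: s5→s1)
  step 4: s2  (read c: s1→s2)
  step 5: s5  (read d: s2→s5)
  step 6: s0  (read d: s5→s0)
  step 7: s0  (read d: s0→s0)
  step 8: s0  (read d: s0→s0)
  step 9: s3  (read c: s0→s3)
  step 10: s5  (read d: s3→s5)

After x (step 9): s3. After xy (step 10): s5.
They differ (s3 ≠ s5), so y is not a cycle from the state after x; this split is not the one the pumping-lemma construction produces, and pumping y need not keep the string in L(D).

no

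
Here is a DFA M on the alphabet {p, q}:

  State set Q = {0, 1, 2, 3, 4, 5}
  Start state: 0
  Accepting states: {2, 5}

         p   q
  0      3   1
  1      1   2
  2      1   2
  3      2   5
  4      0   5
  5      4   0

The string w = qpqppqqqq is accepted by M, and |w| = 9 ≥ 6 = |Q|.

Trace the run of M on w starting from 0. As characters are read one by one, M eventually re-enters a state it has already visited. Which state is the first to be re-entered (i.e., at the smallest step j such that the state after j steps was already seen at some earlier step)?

1

State sequence: 0 -q-> 1 -p-> 1 -q-> 2 -p-> 1 -p-> 1 -q-> 2 -q-> 2 -q-> 2 -q-> 2
First repeat at step 2: 1 was already visited.

The earliest repeat is at step j = 2: M is in 1, which it already visited at step i = 1.
With |Q| = 6, pigeonhole forces a state repeat no later than step 6; the substring read between the first and second visits to that state can be pumped.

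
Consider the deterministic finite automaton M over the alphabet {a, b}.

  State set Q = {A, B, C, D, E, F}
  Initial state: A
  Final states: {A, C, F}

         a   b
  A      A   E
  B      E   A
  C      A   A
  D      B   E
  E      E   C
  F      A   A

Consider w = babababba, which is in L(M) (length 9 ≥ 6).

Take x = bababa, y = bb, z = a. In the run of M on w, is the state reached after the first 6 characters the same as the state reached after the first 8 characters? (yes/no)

State sequence: A -b-> E -a-> E -b-> C -a-> A -b-> E -a-> E -b-> C -b-> A

After x (step 6): E. After xy (step 8): A.
They differ (E ≠ A), so y is not a cycle from the state after x; this split is not the one the pumping-lemma construction produces, and pumping y need not keep the string in L(M).

no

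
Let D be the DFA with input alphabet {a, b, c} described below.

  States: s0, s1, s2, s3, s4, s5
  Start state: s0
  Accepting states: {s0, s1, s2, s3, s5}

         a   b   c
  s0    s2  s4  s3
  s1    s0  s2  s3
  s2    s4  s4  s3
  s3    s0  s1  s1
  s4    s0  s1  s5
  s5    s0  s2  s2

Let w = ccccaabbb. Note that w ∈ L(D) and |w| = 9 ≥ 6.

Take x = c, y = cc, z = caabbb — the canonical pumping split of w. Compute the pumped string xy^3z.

xy^3z = c·cc·cc·cc·caabbb = ccccccccaabbb.
Reading y = cc takes D from s3 back to s3, so after x·y·y·y the machine is still in s3, and z then leads to the accepting state s2. Hence ccccccccaabbb ∈ L(D).

ccccccccaabbb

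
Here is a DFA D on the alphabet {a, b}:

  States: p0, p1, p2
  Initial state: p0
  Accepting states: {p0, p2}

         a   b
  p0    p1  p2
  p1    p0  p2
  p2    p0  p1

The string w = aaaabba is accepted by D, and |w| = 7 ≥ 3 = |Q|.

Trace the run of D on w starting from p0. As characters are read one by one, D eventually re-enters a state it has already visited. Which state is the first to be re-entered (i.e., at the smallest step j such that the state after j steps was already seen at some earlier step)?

Run of D on w = a a a a b b a:
  step 0: p0  (start)
  step 1: p1  (read a: p0→p1)
  step 2: p0  (read a: p1→p0)   ← first repeat (p0 seen earlier)
  step 3: p1  (read a: p0→p1)
  step 4: p0  (read a: p1→p0)
  step 5: p2  (read b: p0→p2)
  step 6: p1  (read b: p2→p1)
  step 7: p0  (read a: p1→p0)

The earliest repeat is at step j = 2: D is in p0, which it already visited at step i = 0.
The DFA has 3 states, so the proof of the pumping lemma guarantees a repeated state among the first 3+1 visited; the segment between the two visits is the pumpable y.

p0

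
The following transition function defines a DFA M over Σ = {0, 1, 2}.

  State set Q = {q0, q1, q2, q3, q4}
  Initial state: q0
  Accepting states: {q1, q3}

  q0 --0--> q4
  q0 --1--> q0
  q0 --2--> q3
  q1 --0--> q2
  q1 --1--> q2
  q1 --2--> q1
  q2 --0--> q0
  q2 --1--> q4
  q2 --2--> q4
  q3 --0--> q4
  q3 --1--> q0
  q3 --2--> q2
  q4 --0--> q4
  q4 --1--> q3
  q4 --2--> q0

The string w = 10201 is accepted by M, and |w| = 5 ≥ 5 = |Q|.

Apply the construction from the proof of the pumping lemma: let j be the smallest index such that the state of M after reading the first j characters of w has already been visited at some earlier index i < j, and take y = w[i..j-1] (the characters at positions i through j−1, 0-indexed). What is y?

Run of M on w = 1 0 2 0 1:
  step 0: q0  (start)
  step 1: q0  (read 1: q0→q0)   ← first repeat (q0 seen earlier)
  step 2: q4  (read 0: q0→q4)
  step 3: q0  (read 2: q4→q0)
  step 4: q4  (read 0: q0→q4)
  step 5: q3  (read 1: q4→q3)

So i = 0, j = 1, giving x = w[0:0] = ε, y = w[0:1] = 1, z = w[1:5] = 0201.
Check: |xy| = 1 ≤ 5 and |y| = 1 ≥ 1. Reading y takes M from q0 back to q0, so every xyⁱz is accepted.
With |Q| = 5, pigeonhole forces a state repeat no later than step 5; the substring read between the first and second visits to that state can be pumped.

1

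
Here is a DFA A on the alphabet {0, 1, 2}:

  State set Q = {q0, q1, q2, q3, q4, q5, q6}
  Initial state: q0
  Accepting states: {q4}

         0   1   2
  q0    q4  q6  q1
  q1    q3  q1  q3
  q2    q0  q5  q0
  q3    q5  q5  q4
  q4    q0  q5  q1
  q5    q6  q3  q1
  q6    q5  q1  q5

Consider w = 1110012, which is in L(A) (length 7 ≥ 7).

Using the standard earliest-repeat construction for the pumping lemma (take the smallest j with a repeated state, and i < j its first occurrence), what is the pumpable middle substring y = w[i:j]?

1

Run of A on w = 1 1 1 0 0 1 2:
  step 0: q0  (start)
  step 1: q6  (read 1: q0→q6)
  step 2: q1  (read 1: q6→q1)
  step 3: q1  (read 1: q1→q1)   ← first repeat (q1 seen earlier)
  step 4: q3  (read 0: q1→q3)
  step 5: q5  (read 0: q3→q5)
  step 6: q3  (read 1: q5→q3)
  step 7: q4  (read 2: q3→q4)

So i = 2, j = 3, giving x = w[0:2] = 11, y = w[2:3] = 1, z = w[3:7] = 0012.
Check: |xy| = 3 ≤ 7 and |y| = 1 ≥ 1. Reading y takes A from q1 back to q1, so every xyⁱz is accepted.
The DFA has 7 states, so the proof of the pumping lemma guarantees a repeated state among the first 7+1 visited; the segment between the two visits is the pumpable y.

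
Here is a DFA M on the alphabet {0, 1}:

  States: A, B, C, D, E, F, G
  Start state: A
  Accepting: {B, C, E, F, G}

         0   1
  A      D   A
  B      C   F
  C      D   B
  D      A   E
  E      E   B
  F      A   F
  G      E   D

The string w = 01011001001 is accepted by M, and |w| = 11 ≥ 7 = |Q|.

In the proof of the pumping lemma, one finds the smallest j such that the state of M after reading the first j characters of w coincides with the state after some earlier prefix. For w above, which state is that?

Run of M on w = 0 1 0 1 1 0 0 1 0 0 1:
  step 0: A  (start)
  step 1: D  (read 0: A→D)
  step 2: E  (read 1: D→E)
  step 3: E  (read 0: E→E)   ← first repeat (E seen earlier)
  step 4: B  (read 1: E→B)
  step 5: F  (read 1: B→F)
  step 6: A  (read 0: F→A)
  step 7: D  (read 0: A→D)
  step 8: E  (read 1: D→E)
  step 9: E  (read 0: E→E)
  step 10: E  (read 0: E→E)
  step 11: B  (read 1: E→B)

The earliest repeat is at step j = 3: M is in E, which it already visited at step i = 2.
With |Q| = 7, pigeonhole forces a state repeat no later than step 7; the substring read between the first and second visits to that state can be pumped.

E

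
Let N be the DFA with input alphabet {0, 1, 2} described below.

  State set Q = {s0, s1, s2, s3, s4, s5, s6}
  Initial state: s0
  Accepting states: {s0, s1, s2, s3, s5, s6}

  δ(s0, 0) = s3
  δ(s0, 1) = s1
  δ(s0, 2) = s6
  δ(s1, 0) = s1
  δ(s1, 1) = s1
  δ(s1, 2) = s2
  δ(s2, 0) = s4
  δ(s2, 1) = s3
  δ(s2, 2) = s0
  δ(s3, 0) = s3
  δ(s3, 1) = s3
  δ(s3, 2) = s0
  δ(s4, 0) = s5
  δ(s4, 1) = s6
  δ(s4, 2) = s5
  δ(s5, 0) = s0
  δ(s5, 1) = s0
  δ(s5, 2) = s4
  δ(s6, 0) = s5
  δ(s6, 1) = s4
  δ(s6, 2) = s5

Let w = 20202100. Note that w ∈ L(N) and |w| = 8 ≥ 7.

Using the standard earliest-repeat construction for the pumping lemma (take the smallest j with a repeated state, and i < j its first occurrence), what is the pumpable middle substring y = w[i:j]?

State sequence: s0 -2-> s6 -0-> s5 -2-> s4 -0-> s5 -2-> s4 -1-> s6 -0-> s5 -0-> s0
First repeat at step 4: s5 was already visited.

So i = 2, j = 4, giving x = w[0:2] = 20, y = w[2:4] = 20, z = w[4:8] = 2100.
Check: |xy| = 4 ≤ 7 and |y| = 2 ≥ 1. Reading y takes N from s5 back to s5, so every xyⁱz is accepted.
Since N has 7 states, any run of length ≥ 7 visits 7+1 states, so by pigeonhole some state repeats within the first 7 steps — that repeat gives the pumpable loop.

20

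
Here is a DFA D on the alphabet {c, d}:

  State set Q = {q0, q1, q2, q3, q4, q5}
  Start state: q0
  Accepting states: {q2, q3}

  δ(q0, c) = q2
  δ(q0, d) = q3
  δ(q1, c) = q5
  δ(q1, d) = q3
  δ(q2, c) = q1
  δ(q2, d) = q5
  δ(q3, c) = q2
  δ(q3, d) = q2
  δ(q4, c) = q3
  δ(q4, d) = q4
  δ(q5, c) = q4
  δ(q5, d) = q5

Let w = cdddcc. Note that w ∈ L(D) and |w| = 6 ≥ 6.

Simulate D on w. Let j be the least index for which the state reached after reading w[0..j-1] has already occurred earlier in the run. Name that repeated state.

q5

State sequence: q0 -c-> q2 -d-> q5 -d-> q5 -d-> q5 -c-> q4 -c-> q3
First repeat at step 3: q5 was already visited.

The earliest repeat is at step j = 3: D is in q5, which it already visited at step i = 2.
With |Q| = 6, pigeonhole forces a state repeat no later than step 6; the substring read between the first and second visits to that state can be pumped.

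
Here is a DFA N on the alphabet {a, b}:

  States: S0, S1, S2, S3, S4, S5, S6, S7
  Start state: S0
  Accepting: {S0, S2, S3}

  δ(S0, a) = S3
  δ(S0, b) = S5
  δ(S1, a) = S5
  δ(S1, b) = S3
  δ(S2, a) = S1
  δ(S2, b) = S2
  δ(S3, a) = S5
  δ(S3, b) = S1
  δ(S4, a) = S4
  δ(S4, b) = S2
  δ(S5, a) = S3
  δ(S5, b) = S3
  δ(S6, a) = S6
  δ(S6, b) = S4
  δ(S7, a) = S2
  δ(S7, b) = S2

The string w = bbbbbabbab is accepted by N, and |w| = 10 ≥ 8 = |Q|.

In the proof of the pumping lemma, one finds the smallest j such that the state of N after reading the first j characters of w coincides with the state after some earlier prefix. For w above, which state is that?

S3

State sequence: S0 -b-> S5 -b-> S3 -b-> S1 -b-> S3 -b-> S1 -a-> S5 -b-> S3 -b-> S1 -a-> S5 -b-> S3
First repeat at step 4: S3 was already visited.

The earliest repeat is at step j = 4: N is in S3, which it already visited at step i = 2.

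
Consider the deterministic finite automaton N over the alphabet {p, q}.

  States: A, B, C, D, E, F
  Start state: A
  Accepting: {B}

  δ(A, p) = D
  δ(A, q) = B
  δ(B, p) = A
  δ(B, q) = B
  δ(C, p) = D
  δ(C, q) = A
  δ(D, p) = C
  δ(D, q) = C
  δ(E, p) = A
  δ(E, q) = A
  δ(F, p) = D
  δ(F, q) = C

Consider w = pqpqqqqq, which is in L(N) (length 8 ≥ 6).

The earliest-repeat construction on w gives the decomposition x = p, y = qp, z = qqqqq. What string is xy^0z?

xy⁰z = xz = p·qqqqq = pqqqqq.
Reading y = qp takes N from D back to D, so after x the machine is still in D, and z then leads to the accepting state B. Hence pqqqqq ∈ L(N).

pqqqqq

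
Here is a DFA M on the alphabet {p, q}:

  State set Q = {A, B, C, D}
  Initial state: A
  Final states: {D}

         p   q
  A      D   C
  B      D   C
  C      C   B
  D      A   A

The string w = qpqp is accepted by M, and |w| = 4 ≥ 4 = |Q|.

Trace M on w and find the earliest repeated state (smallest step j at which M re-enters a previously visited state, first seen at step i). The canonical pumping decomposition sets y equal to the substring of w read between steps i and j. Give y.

p

State sequence: A -q-> C -p-> C -q-> B -p-> D
First repeat at step 2: C was already visited.

So i = 1, j = 2, giving x = w[0:1] = q, y = w[1:2] = p, z = w[2:4] = qp.
Check: |xy| = 2 ≤ 4 and |y| = 1 ≥ 1. Reading y takes M from C back to C, so every xyⁱz is accepted.
The DFA has 4 states, so the proof of the pumping lemma guarantees a repeated state among the first 4+1 visited; the segment between the two visits is the pumpable y.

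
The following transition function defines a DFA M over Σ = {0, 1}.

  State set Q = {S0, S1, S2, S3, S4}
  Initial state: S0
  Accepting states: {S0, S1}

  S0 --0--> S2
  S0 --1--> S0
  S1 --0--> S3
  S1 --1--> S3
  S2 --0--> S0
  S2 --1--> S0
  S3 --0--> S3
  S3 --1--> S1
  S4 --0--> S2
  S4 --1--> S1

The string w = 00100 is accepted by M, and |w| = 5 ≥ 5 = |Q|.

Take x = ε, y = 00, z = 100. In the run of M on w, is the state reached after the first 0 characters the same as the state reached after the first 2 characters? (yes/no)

Run of M on the first 2 characters of w = 0 0:
  step 0: S0  (start)
  step 1: S2  (read 0: S0→S2)
  step 2: S0  (read 0: S2→S0)

After x (step 0): S0. After xy (step 2): S0.
They match, so y = 00 drives M around a cycle from S0 back to itself; pumping y any number of times keeps M in S0 before reading z, and xyⁱz ∈ L(M) for every i ≥ 0.

yes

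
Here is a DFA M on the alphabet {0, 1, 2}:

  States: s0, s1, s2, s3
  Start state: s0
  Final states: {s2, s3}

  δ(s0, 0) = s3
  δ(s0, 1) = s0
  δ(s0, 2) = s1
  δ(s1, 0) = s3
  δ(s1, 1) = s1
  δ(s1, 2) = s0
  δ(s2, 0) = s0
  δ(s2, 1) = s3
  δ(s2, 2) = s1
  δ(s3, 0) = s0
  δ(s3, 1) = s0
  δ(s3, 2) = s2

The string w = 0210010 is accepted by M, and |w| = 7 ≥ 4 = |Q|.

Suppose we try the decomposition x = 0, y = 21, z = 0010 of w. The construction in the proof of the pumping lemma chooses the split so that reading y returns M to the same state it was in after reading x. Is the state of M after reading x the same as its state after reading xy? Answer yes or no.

yes

State sequence: s0 -0-> s3 -2-> s2 -1-> s3

After x (step 1): s3. After xy (step 3): s3.
They match, so y = 21 drives M around a cycle from s3 back to itself; pumping y any number of times keeps M in s3 before reading z, and xyⁱz ∈ L(M) for every i ≥ 0.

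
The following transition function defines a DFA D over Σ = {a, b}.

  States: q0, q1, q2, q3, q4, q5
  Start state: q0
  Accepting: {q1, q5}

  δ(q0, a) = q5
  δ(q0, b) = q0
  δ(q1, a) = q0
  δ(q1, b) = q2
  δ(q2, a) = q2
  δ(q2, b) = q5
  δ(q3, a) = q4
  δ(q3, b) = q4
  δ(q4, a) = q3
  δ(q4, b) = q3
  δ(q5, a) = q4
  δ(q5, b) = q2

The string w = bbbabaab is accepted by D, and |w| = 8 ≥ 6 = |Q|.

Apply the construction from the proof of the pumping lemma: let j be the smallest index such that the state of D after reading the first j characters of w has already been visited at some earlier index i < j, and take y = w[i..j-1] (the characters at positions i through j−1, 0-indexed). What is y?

State sequence: q0 -b-> q0 -b-> q0 -b-> q0 -a-> q5 -b-> q2 -a-> q2 -a-> q2 -b-> q5
First repeat at step 1: q0 was already visited.

So i = 0, j = 1, giving x = w[0:0] = ε, y = w[0:1] = b, z = w[1:8] = bbabaab.
Check: |xy| = 1 ≤ 6 and |y| = 1 ≥ 1. Reading y takes D from q0 back to q0, so every xyⁱz is accepted.
With |Q| = 6, pigeonhole forces a state repeat no later than step 6; the substring read between the first and second visits to that state can be pumped.

b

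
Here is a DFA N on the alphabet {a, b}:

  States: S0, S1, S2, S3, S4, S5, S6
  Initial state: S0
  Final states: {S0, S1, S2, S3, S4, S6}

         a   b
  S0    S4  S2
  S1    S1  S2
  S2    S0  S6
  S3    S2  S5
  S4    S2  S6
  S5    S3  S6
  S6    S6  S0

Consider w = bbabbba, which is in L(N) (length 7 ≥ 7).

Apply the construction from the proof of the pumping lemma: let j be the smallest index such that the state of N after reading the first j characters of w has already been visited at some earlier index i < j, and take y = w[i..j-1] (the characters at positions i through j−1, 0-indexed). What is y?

Run of N on w = b b a b b b a:
  step 0: S0  (start)
  step 1: S2  (read b: S0→S2)
  step 2: S6  (read b: S2→S6)
  step 3: S6  (read a: S6→S6)   ← first repeat (S6 seen earlier)
  step 4: S0  (read b: S6→S0)
  step 5: S2  (read b: S0→S2)
  step 6: S6  (read b: S2→S6)
  step 7: S6  (read a: S6→S6)

So i = 2, j = 3, giving x = w[0:2] = bb, y = w[2:3] = a, z = w[3:7] = bbba.
Check: |xy| = 3 ≤ 7 and |y| = 1 ≥ 1. Reading y takes N from S6 back to S6, so every xyⁱz is accepted.

a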